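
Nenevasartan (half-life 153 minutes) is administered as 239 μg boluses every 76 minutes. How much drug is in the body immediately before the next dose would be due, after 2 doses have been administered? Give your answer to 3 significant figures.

The 2 doses were given 152, 76 minutes ago.
Total = 239·(1/2)^(152/153) + 239·(1/2)^(76/153)
      = 120.04 + 169.38 ≈ 289.42 μg.

289 μg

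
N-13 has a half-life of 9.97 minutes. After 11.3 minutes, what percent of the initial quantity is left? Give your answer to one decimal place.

45.6%

n = 11.3/9.97 ≈ 1.1334 half-lives.
Fraction remaining = (1/2)^1.1334 ≈ 0.45584, i.e. 45.584%.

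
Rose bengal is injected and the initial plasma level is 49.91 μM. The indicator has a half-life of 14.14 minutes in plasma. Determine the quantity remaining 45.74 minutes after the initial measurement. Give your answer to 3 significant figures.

Number of half-lives: n = 45.74/14.14 ≈ 3.2348.
Remaining = 49.91 × (1/2)^3.2348 = 49.91 × 0.10623 ≈ 5.3017 μM.

5.30 μM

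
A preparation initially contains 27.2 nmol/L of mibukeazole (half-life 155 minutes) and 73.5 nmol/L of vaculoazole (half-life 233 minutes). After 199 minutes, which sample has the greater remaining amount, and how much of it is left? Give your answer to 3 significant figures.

mibukeazole: 27.2 × (1/2)^1.2839 ≈ 11.171 nmol/L.
vaculoazole: 73.5 × (1/2)^0.85408 ≈ 40.662 nmol/L.
Vaculoazole has more remaining, at ≈ 40.662 nmol/L.

vaculoazole, 40.7 nmol/L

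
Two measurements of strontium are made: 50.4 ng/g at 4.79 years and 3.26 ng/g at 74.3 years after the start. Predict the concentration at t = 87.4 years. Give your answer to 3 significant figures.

1.95 ng/g

Over Δt = 74.3 − 4.79 = 69.51 years, the level fell by a factor of 50.4/3.26 ≈ 15.46.
n = log₂(15.46) ≈ 3.9505 half-lives, so t½ = 69.51/3.9505 ≈ 17.595 years.
From t = 74.3 to t = 87.4: 3.26 × (1/2)^((87.4−74.3)/17.595) ≈ 1.9458 ng/g.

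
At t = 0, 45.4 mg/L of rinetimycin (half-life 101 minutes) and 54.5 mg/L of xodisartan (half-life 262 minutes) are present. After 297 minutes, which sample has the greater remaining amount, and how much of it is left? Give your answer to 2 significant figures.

xodisartan, 25 mg/L

rinetimycin: 45.4 × (1/2)^2.9406 ≈ 5.9136 mg/L.
xodisartan: 54.5 × (1/2)^1.1336 ≈ 24.84 mg/L.
Xodisartan has more remaining, at ≈ 24.84 mg/L.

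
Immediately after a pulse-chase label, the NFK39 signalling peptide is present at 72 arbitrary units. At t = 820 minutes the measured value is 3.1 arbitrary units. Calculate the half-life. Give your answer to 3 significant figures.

A/A₀ = 3.1/72 ≈ 0.043056.
n = log₂(23.226) ≈ 4.5377 half-lives elapsed in 820 minutes.
t½ = 820/4.5377 ≈ 180.71 minutes.

181 minutes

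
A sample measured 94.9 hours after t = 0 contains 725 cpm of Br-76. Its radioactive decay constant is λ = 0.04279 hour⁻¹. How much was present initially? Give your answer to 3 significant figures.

t½ = ln 2 / λ = 0.69315 / 0.04279 ≈ 16.199 hours.
Number of half-lives elapsed: n = 94.9/16.199 ≈ 5.8585.
A₀ = A × 2^n = 725 × 2^5.8585 = 725 × 58.019 ≈ 42064 cpm.

42100 cpm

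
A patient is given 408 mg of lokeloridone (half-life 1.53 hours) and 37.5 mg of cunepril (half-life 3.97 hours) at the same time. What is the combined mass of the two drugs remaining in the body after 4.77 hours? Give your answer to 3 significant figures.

lokeloridone: 408 × (1/2)^(4.77/1.53) = 408 × (1/2)^3.1176 ≈ 47.006 mg.
cunepril: 37.5 × (1/2)^(4.77/3.97) = 37.5 × (1/2)^1.2015 ≈ 16.306 mg.
Total = 47.006 + 16.306 ≈ 63.312 mg.

63.3 mg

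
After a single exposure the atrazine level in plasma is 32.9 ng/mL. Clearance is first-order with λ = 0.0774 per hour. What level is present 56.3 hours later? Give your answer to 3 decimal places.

t½ = ln 2 / λ = 0.69315 / 0.0774 ≈ 8.9554 hours.
Number of half-lives: n = 56.3/8.9554 ≈ 6.2867.
Remaining = 32.9 × (1/2)^6.2867 = 32.9 × 0.012809 ≈ 0.42141 ng/mL.

0.421 ng/mL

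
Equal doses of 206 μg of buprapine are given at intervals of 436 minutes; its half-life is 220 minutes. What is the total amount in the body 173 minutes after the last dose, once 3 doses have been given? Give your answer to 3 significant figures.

The 3 doses were given 1045, 609, 173 minutes ago.
Total = 206·(1/2)^(1045/220) + 206·(1/2)^(609/220) + 206·(1/2)^(173/220)
      = 7.6555 + 30.239 + 119.44 ≈ 157.33 μg.

157 μg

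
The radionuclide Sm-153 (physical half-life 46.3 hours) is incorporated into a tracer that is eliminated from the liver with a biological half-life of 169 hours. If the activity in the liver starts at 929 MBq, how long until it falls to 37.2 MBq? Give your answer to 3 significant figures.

1/t_eff = 1/t_phys + 1/t_biol = 1/46.3 + 1/169 = 0.027515 per hour.
t_eff = 46.3 × 169 / (46.3 + 169) ≈ 36.343 hours.
n = log₂(929/37.2) ≈ 4.6423; t = 4.6423 × 36.343 ≈ 168.72 hours.

169 hours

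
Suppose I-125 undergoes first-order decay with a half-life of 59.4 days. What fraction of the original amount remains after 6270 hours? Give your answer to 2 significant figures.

6270 hours = 261.25 days.
n = 261.25/59.4 ≈ 4.3981 half-lives.
Fraction remaining = (1/2)^4.3981 ≈ 0.047427.

0.047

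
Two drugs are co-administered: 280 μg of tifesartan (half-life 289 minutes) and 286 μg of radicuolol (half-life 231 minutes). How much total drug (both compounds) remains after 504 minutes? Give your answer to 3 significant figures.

147 μg

tifesartan: 280 × (1/2)^(504/289) = 280 × (1/2)^1.7439 ≈ 83.595 μg.
radicuolol: 286 × (1/2)^(504/231) = 286 × (1/2)^2.1818 ≈ 63.034 μg.
Total = 83.595 + 63.034 ≈ 146.63 μg.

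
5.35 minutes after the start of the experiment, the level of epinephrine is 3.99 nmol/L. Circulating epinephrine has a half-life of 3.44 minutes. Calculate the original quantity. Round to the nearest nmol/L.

12 nmol/L

Number of half-lives elapsed: n = 5.35/3.44 ≈ 1.5552.
A₀ = A × 2^n = 3.99 × 2^1.5552 = 3.99 × 2.9388 ≈ 11.726 nmol/L.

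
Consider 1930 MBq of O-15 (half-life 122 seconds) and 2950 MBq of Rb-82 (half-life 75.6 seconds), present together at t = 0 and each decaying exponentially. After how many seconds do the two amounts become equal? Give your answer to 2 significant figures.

120 seconds

Set 1930·(1/2)^(t/122) = 2950·(1/2)^(t/75.6).
Taking log₂: log₂(1930/2950) = t·(1/122 − 1/75.6).
log₂(0.65424) = -0.61211; 1/122 − 1/75.6 = -0.0050308.
t = -0.61211 / -0.0050308 ≈ 121.67 seconds.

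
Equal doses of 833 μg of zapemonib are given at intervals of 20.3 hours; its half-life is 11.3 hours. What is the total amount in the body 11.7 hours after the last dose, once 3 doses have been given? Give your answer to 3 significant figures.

557 μg

The 3 doses were given 52.3, 32, 11.7 hours ago.
Total = 833·(1/2)^(52.3/11.3) + 833·(1/2)^(32/11.3) + 833·(1/2)^(11.7/11.3)
      = 33.681 + 117 + 406.41 ≈ 557.08 μg.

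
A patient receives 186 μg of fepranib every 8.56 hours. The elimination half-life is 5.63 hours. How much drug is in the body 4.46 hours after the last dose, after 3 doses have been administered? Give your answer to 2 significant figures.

The 3 doses were given 21.58, 13.02, 4.46 hours ago.
Total = 186·(1/2)^(21.58/5.63) + 186·(1/2)^(13.02/5.63) + 186·(1/2)^(4.46/5.63)
      = 13.051 + 37.441 + 107.41 ≈ 157.9 μg.

160 μg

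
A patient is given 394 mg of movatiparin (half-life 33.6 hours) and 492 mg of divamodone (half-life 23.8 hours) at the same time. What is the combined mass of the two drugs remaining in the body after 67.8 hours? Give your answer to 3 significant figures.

166 mg

movatiparin: 394 × (1/2)^(67.8/33.6) = 394 × (1/2)^2.0179 ≈ 97.288 mg.
divamodone: 492 × (1/2)^(67.8/23.8) = 492 × (1/2)^2.8487 ≈ 68.298 mg.
Total = 97.288 + 68.298 ≈ 165.59 mg.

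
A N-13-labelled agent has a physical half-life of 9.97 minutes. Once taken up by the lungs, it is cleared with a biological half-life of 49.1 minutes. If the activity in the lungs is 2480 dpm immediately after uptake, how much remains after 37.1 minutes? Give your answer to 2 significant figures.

110 dpm

1/t_eff = 1/t_phys + 1/t_biol = 1/9.97 + 1/49.1 = 0.12067 per minute.
t_eff = 9.97 × 49.1 / (9.97 + 49.1) ≈ 8.2872 minutes.
Remaining = 2480 × (1/2)^(37.1/8.2872) = 2480 × (1/2)^4.4768 ≈ 111.38 dpm.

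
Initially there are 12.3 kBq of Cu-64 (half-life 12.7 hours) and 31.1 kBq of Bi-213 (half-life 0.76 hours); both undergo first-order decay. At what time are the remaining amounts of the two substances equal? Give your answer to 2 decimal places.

Set 12.3·(1/2)^(t/12.7) = 31.1·(1/2)^(t/0.76).
Taking log₂: log₂(12.3/31.1) = t·(1/12.7 − 1/0.76).
log₂(0.3955) = -1.3383; 1/12.7 − 1/0.76 = -1.237.
t = -1.3383 / -1.237 ≈ 1.0818 hours.

1.08 hours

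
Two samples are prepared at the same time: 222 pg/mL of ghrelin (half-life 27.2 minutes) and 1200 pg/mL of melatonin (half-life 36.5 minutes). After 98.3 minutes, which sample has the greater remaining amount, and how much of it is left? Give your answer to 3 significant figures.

melatonin, 186 pg/mL

ghrelin: 222 × (1/2)^3.614 ≈ 18.132 pg/mL.
melatonin: 1200 × (1/2)^2.6932 ≈ 185.55 pg/mL.
Melatonin has more remaining, at ≈ 185.55 pg/mL.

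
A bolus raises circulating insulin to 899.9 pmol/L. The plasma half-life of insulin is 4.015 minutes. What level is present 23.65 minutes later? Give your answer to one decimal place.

15.2 pmol/L

Number of half-lives: n = 23.65/4.015 ≈ 5.8904.
Remaining = 899.9 × (1/2)^5.8904 = 899.9 × 0.016858 ≈ 15.171 pmol/L.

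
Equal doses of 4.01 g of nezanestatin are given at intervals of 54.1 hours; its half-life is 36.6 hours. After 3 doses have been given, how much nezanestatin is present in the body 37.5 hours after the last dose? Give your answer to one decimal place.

The 3 doses were given 145.7, 91.6, 37.5 hours ago.
Total = 4.01·(1/2)^(145.7/36.6) + 4.01·(1/2)^(91.6/36.6) + 4.01·(1/2)^(37.5/36.6)
      = 0.25397 + 0.70753 + 1.9711 ≈ 2.9326 g.

2.9 g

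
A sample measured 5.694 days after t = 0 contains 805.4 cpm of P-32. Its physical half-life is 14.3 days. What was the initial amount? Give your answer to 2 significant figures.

Number of half-lives elapsed: n = 5.694/14.3 ≈ 0.39818.
A₀ = A × 2^n = 805.4 × 2^0.39818 = 805.4 × 1.3178 ≈ 1061.4 cpm.

1100 cpm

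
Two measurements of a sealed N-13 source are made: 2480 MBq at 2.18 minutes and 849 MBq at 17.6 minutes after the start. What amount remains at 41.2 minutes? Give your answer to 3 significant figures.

Over Δt = 17.6 − 2.18 = 15.42 minutes, the level fell by a factor of 2480/849 ≈ 2.9211.
n = log₂(2.9211) ≈ 1.5465 half-lives, so t½ = 15.42/1.5465 ≈ 9.9709 minutes.
From t = 17.6 to t = 41.2: 849 × (1/2)^((41.2−17.6)/9.9709) ≈ 164.59 MBq.

165 MBq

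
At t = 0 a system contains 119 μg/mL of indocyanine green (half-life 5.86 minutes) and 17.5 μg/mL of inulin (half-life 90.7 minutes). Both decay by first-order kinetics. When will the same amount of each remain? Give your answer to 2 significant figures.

17 minutes

Set 119·(1/2)^(t/5.86) = 17.5·(1/2)^(t/90.7).
Taking log₂: log₂(119/17.5) = t·(1/5.86 − 1/90.7).
log₂(6.8) = 2.7655; 1/5.86 − 1/90.7 = 0.15962.
t = 2.7655 / 0.15962 ≈ 17.325 minutes.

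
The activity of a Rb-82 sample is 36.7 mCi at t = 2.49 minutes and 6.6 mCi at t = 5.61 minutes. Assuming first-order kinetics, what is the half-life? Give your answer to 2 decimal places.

Over Δt = 5.61 − 2.49 = 3.12 minutes, the level fell by a factor of 36.7/6.6 ≈ 5.5606.
n = log₂(5.5606) ≈ 2.4752 half-lives, so t½ = 3.12/2.4752 ≈ 1.2605 minutes.

1.26 minutes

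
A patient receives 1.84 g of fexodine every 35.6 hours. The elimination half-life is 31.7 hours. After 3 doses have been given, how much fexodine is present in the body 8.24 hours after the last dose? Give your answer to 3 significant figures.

2.57 g

The 3 doses were given 79.44, 43.84, 8.24 hours ago.
Total = 1.84·(1/2)^(79.44/31.7) + 1.84·(1/2)^(43.84/31.7) + 1.84·(1/2)^(8.24/31.7)
      = 0.32392 + 0.70551 + 1.5366 ≈ 2.5661 g.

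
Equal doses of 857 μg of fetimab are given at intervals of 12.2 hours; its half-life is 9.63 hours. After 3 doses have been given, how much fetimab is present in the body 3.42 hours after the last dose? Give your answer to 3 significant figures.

The 3 doses were given 27.82, 15.62, 3.42 hours ago.
Total = 857·(1/2)^(27.82/9.63) + 857·(1/2)^(15.62/9.63) + 857·(1/2)^(3.42/9.63)
      = 115.7 + 278.42 + 670 ≈ 1064.1 μg.

1060 μg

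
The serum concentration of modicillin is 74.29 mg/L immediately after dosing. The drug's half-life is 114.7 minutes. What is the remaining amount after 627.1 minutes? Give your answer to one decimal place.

Number of half-lives: n = 627.1/114.7 ≈ 5.4673.
Remaining = 74.29 × (1/2)^5.4673 = 74.29 × 0.022604 ≈ 1.6792 mg/L.

1.7 mg/L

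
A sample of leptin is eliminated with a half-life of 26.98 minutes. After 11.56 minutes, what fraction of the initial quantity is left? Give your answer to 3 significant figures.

0.743

n = 11.56/26.98 ≈ 0.42847 half-lives.
Fraction remaining = (1/2)^0.42847 ≈ 0.74305.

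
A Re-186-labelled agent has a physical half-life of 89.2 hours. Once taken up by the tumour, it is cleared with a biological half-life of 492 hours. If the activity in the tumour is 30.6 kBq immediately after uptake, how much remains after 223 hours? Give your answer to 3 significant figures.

3.95 kBq

1/t_eff = 1/t_phys + 1/t_biol = 1/89.2 + 1/492 = 0.013243 per hour.
t_eff = 89.2 × 492 / (89.2 + 492) ≈ 75.51 hours.
Remaining = 30.6 × (1/2)^(223/75.51) = 30.6 × (1/2)^2.9533 ≈ 3.951 kBq.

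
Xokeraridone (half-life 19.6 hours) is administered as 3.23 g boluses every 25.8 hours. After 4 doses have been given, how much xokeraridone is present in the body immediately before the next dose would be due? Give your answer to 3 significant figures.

2.11 g

The 4 doses were given 103.2, 77.4, 51.6, 25.8 hours ago.
Total = 3.23·(1/2)^(103.2/19.6) + 3.23·(1/2)^(77.4/19.6) + 3.23·(1/2)^(51.6/19.6) + 3.23·(1/2)^(25.8/19.6)
      = 0.083982 + 0.20914 + 0.52083 + 1.297 ≈ 2.111 g.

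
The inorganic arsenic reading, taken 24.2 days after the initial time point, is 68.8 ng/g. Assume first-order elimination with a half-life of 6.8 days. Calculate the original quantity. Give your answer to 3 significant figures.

Number of half-lives elapsed: n = 24.2/6.8 ≈ 3.5588.
A₀ = A × 2^n = 68.8 × 2^3.5588 = 68.8 × 11.785 ≈ 810.78 ng/g.

811 ng/g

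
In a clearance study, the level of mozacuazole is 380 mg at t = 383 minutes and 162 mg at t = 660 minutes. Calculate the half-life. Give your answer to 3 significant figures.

225 minutes

Over Δt = 660 − 383 = 277 minutes, the level fell by a factor of 380/162 ≈ 2.3457.
n = log₂(2.3457) ≈ 1.23 half-lives, so t½ = 277/1.23 ≈ 225.2 minutes.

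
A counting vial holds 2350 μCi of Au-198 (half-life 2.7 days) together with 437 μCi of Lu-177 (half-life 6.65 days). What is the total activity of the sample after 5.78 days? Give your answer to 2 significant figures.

Au-198: 2350 × (1/2)^(5.78/2.7) = 2350 × (1/2)^2.1407 ≈ 532.89 μCi.
Lu-177: 437 × (1/2)^(5.78/6.65) = 437 × (1/2)^0.86917 ≈ 239.24 μCi.
Total = 532.89 + 239.24 ≈ 772.13 μCi.

770 μCi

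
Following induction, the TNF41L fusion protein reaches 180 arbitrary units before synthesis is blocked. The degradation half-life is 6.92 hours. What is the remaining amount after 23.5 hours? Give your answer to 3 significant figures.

17.1 arbitrary units

Number of half-lives: n = 23.5/6.92 ≈ 3.396.
Remaining = 180 × (1/2)^3.396 = 180 × 0.094998 ≈ 17.1 arbitrary units.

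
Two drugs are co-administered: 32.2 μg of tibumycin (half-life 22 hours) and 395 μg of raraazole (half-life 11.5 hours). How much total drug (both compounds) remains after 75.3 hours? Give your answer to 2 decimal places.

7.22 μg

tibumycin: 32.2 × (1/2)^(75.3/22) = 32.2 × (1/2)^3.4227 ≈ 3.0027 μg.
raraazole: 395 × (1/2)^(75.3/11.5) = 395 × (1/2)^6.5478 ≈ 4.2219 μg.
Total = 3.0027 + 4.2219 ≈ 7.2246 μg.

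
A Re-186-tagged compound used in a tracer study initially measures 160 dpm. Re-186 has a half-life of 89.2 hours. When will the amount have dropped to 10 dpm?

356.8 hours

10/160 = 1/16, so 4 half-lives have elapsed.
t = 4 × 89.2 = 356.8 hours.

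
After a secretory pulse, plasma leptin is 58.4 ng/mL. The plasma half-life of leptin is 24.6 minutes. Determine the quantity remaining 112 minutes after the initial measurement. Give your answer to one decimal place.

2.5 ng/mL

Number of half-lives: n = 112/24.6 ≈ 4.5528.
Remaining = 58.4 × (1/2)^4.5528 = 58.4 × 0.042605 ≈ 2.4881 ng/mL.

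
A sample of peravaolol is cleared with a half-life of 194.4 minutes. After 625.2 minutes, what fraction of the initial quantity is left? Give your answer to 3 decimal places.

n = 625.2/194.4 ≈ 3.216 half-lives.
Fraction remaining = (1/2)^3.216 ≈ 0.10761.

0.108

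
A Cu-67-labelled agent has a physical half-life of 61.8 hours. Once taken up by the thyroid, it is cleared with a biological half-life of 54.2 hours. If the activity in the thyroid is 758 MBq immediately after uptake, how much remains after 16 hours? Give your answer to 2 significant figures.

1/t_eff = 1/t_phys + 1/t_biol = 1/61.8 + 1/54.2 = 0.034631 per hour.
t_eff = 61.8 × 54.2 / (61.8 + 54.2) ≈ 28.876 hours.
Remaining = 758 × (1/2)^(16/28.876) = 758 × (1/2)^0.5541 ≈ 516.26 MBq.

520 MBq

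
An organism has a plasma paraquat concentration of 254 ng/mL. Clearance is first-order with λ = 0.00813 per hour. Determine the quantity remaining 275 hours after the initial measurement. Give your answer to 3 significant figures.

27.2 ng/mL

t½ = ln 2 / λ = 0.69315 / 0.00813 ≈ 85.258 hours.
Number of half-lives: n = 275/85.258 ≈ 3.2255.
Remaining = 254 × (1/2)^3.2255 = 254 × 0.10691 ≈ 27.156 ng/mL.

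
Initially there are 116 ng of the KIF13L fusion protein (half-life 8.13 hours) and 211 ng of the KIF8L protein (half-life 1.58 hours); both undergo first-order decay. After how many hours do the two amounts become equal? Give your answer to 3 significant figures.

Set 116·(1/2)^(t/8.13) = 211·(1/2)^(t/1.58).
Taking log₂: log₂(116/211) = t·(1/8.13 − 1/1.58).
log₂(0.54976) = -0.86312; 1/8.13 − 1/1.58 = -0.50991.
t = -0.86312 / -0.50991 ≈ 1.6927 hours.

1.69 hours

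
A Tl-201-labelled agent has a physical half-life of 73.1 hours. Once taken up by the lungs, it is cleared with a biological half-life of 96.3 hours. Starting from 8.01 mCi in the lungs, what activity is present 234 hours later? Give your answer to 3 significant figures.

1/t_eff = 1/t_phys + 1/t_biol = 1/73.1 + 1/96.3 = 0.024064 per hour.
t_eff = 73.1 × 96.3 / (73.1 + 96.3) ≈ 41.556 hours.
Remaining = 8.01 × (1/2)^(234/41.556) = 8.01 × (1/2)^5.631 ≈ 0.16163 mCi.

0.162 mCi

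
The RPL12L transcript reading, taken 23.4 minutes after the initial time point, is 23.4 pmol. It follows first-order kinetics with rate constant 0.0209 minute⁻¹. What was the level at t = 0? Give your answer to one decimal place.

t½ = ln 2 / λ = 0.69315 / 0.0209 ≈ 33.165 minutes.
Number of half-lives elapsed: n = 23.4/33.165 ≈ 0.70556.
A₀ = A × 2^n = 23.4 × 2^0.70556 = 23.4 × 1.6308 ≈ 38.16 pmol.

38.2 pmol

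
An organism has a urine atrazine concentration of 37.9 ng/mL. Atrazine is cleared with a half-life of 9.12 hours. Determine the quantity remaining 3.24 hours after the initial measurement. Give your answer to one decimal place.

Number of half-lives: n = 3.24/9.12 ≈ 0.35526.
Remaining = 37.9 × (1/2)^0.35526 = 37.9 × 0.78173 ≈ 29.627 ng/mL.

29.6 ng/mL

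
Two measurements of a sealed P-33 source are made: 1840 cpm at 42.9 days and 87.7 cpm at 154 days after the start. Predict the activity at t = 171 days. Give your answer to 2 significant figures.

Over Δt = 154 − 42.9 = 111.1 days, the level fell by a factor of 1840/87.7 ≈ 20.981.
n = log₂(20.981) ≈ 4.391 half-lives, so t½ = 111.1/4.391 ≈ 25.302 days.
From t = 154 to t = 171: 87.7 × (1/2)^((171−154)/25.302) ≈ 55.048 cpm.

55 cpm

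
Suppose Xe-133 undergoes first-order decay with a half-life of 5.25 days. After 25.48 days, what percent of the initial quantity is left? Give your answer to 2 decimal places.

3.46%

n = 25.48/5.25 ≈ 4.8533 half-lives.
Fraction remaining = (1/2)^4.8533 ≈ 0.034594, i.e. 3.4594%.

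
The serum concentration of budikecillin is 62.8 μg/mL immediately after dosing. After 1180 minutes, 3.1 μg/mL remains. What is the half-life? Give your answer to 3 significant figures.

A/A₀ = 3.1/62.8 ≈ 0.049363.
n = log₂(20.258) ≈ 4.3404 half-lives elapsed in 1180 minutes.
t½ = 1180/4.3404 ≈ 271.86 minutes.

272 minutes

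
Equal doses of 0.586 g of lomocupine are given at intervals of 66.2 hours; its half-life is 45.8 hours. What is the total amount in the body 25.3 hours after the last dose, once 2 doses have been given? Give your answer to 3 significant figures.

The 2 doses were given 91.5, 25.3 hours ago.
Total = 0.586·(1/2)^(91.5/45.8) + 0.586·(1/2)^(25.3/45.8)
      = 0.14672 + 0.39958 ≈ 0.54631 g.

0.546 g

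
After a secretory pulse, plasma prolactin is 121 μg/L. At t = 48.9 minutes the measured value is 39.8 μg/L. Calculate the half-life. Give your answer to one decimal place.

A/A₀ = 39.8/121 ≈ 0.32893.
n = log₂(3.0402) ≈ 1.6042 half-lives elapsed in 48.9 minutes.
t½ = 48.9/1.6042 ≈ 30.483 minutes.

30.5 minutes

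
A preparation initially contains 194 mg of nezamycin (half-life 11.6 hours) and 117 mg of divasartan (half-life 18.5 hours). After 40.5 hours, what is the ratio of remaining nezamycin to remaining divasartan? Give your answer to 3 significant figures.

0.672

nezamycin: 194 × (1/2)^(40.5/11.6) = 194 × (1/2)^3.4914 ≈ 17.25 mg.
divasartan: 117 × (1/2)^(40.5/18.5) = 117 × (1/2)^2.1892 ≈ 25.655 mg.
Ratio ≈ 17.25 / 25.655 ≈ 0.67238.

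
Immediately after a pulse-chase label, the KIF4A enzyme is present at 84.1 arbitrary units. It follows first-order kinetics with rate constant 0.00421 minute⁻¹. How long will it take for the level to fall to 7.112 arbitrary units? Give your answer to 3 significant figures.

t½ = ln 2 / λ = 0.69315 / 0.00421 ≈ 164.64 minutes.
Fraction remaining = 7.112/84.1 ≈ 0.084566.
n = log₂(84.1/7.112) = ln(11.825)/ln 2 ≈ 3.5638 half-lives.
t = n × t½ = 3.5638 × 164.64 ≈ 586.75 minutes.

587 minutes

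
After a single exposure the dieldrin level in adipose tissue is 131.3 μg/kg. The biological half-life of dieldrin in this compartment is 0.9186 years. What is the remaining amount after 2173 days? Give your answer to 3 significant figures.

Convert the elapsed time: 2173 days = 5.95342 years.
Number of half-lives: n = 5.95342/0.9186 ≈ 6.481.
Remaining = 131.3 × (1/2)^6.481 = 131.3 × 0.011195 ≈ 1.4699 μg/kg.

1.47 μg/kg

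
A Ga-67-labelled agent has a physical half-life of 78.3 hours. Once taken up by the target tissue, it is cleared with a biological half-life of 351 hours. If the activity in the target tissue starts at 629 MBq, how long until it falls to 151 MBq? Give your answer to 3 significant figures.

1/t_eff = 1/t_phys + 1/t_biol = 1/78.3 + 1/351 = 0.01562 per hour.
t_eff = 78.3 × 351 / (78.3 + 351) ≈ 64.019 hours.
n = log₂(629/151) ≈ 2.0585; t = 2.0585 × 64.019 ≈ 131.78 hours.

132 hours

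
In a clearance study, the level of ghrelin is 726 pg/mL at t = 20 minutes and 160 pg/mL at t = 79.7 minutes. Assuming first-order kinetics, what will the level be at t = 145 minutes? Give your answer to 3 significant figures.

Over Δt = 79.7 − 20 = 59.7 minutes, the level fell by a factor of 726/160 ≈ 4.5375.
n = log₂(4.5375) ≈ 2.1819 half-lives, so t½ = 59.7/2.1819 ≈ 27.362 minutes.
From t = 79.7 to t = 145: 160 × (1/2)^((145−79.7)/27.362) ≈ 30.598 pg/mL.

30.6 pg/mL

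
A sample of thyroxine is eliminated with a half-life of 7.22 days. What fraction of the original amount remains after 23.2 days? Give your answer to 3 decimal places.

0.108

n = 23.2/7.22 ≈ 3.2133 half-lives.
Fraction remaining = (1/2)^3.2133 ≈ 0.10782.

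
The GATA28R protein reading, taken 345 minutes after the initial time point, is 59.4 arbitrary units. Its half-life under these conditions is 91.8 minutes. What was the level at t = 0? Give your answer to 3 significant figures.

Number of half-lives elapsed: n = 345/91.8 ≈ 3.7582.
A₀ = A × 2^n = 59.4 × 2^3.7582 = 59.4 × 13.531 ≈ 803.73 arbitrary units.

804 arbitrary units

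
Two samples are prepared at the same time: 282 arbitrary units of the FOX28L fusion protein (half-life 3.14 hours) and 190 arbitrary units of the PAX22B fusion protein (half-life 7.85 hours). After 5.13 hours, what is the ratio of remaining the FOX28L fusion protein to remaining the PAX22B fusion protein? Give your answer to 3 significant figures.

FOX28L fusion protein: 282 × (1/2)^(5.13/3.14) = 282 × (1/2)^1.6338 ≈ 90.874 arbitrary units.
PAX22B fusion protein: 190 × (1/2)^(5.13/7.85) = 190 × (1/2)^0.6535 ≈ 120.79 arbitrary units.
Ratio ≈ 90.874 / 120.79 ≈ 0.75233.

0.752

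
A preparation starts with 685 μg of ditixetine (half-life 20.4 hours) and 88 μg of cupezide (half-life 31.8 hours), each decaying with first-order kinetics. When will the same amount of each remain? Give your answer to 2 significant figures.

Set 685·(1/2)^(t/20.4) = 88·(1/2)^(t/31.8).
Taking log₂: log₂(685/88) = t·(1/20.4 − 1/31.8).
log₂(7.7841) = 2.9605; 1/20.4 − 1/31.8 = 0.017573.
t = 2.9605 / 0.017573 ≈ 168.47 hours.

170 hours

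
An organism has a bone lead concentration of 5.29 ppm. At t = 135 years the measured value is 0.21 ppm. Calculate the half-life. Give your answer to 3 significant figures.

A/A₀ = 0.21/5.29 ≈ 0.039698.
n = log₂(25.19) ≈ 4.6548 half-lives elapsed in 135 years.
t½ = 135/4.6548 ≈ 29.002 years.

29.0 years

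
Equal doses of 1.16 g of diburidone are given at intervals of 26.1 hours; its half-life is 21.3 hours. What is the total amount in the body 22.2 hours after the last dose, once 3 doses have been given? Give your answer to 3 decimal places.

The 3 doses were given 74.4, 48.3, 22.2 hours ago.
Total = 1.16·(1/2)^(74.4/21.3) + 1.16·(1/2)^(48.3/21.3) + 1.16·(1/2)^(22.2/21.3)
      = 0.10303 + 0.2409 + 0.56326 ≈ 0.90719 g.

0.907 g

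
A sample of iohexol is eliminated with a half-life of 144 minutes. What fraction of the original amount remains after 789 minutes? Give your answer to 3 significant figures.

n = 789/144 ≈ 5.4792 half-lives.
Fraction remaining = (1/2)^5.4792 ≈ 0.022418.

0.0224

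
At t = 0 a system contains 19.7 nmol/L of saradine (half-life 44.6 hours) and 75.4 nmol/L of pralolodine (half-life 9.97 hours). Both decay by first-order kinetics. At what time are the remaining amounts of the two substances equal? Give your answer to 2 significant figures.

25 hours

Set 19.7·(1/2)^(t/44.6) = 75.4·(1/2)^(t/9.97).
Taking log₂: log₂(19.7/75.4) = t·(1/44.6 − 1/9.97).
log₂(0.26127) = -1.9364; 1/44.6 − 1/9.97 = -0.077879.
t = -1.9364 / -0.077879 ≈ 24.864 hours.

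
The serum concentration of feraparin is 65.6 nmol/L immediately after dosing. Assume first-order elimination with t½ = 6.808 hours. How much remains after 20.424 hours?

Elapsed time is 3 half-lives (20.424/6.808).
Each half-life halves the amount: 65.6 × (1/2)^3 = 65.6/8 = 8.2 nmol/L.

8.2 nmol/L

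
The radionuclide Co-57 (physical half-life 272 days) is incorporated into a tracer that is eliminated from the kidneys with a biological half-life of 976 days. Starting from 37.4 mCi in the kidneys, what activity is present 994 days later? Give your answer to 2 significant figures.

1.5 mCi

1/t_eff = 1/t_phys + 1/t_biol = 1/272 + 1/976 = 0.0047011 per day.
t_eff = 272 × 976 / (272 + 976) ≈ 212.72 days.
Remaining = 37.4 × (1/2)^(994/212.72) = 37.4 × (1/2)^4.6729 ≈ 1.4662 mCi.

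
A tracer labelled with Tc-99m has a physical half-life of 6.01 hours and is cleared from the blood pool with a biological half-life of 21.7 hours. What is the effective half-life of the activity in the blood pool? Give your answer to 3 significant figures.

4.71 hours

1/t_eff = 1/t_phys + 1/t_biol = 1/6.01 + 1/21.7 = 0.21247 per hour.
t_eff = 6.01 × 21.7 / (6.01 + 21.7) ≈ 4.7065 hours.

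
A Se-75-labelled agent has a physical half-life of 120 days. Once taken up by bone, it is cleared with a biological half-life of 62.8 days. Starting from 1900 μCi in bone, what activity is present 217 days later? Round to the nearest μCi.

1/t_eff = 1/t_phys + 1/t_biol = 1/120 + 1/62.8 = 0.024257 per day.
t_eff = 120 × 62.8 / (120 + 62.8) ≈ 41.225 days.
Remaining = 1900 × (1/2)^(217/41.225) = 1900 × (1/2)^5.2637 ≈ 49.455 μCi.

49 μCi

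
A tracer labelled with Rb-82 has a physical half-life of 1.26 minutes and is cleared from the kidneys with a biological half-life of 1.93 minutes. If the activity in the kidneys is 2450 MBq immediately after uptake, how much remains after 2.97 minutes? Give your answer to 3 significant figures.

165 MBq

1/t_eff = 1/t_phys + 1/t_biol = 1/1.26 + 1/1.93 = 1.3118 per minute.
t_eff = 1.26 × 1.93 / (1.26 + 1.93) ≈ 0.76232 minutes.
Remaining = 2450 × (1/2)^(2.97/0.76232) = 2450 × (1/2)^3.896 ≈ 164.57 MBq.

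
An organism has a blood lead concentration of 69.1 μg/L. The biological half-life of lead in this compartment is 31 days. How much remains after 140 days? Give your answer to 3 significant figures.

Number of half-lives: n = 140/31 ≈ 4.5161.
Remaining = 69.1 × (1/2)^4.5161 = 69.1 × 0.043703 ≈ 3.0199 μg/L.

3.02 μg/L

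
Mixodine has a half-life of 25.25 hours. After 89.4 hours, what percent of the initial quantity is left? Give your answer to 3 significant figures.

n = 89.4/25.25 ≈ 3.5406 half-lives.
Fraction remaining = (1/2)^3.5406 ≈ 0.085936, i.e. 8.5936%.

8.59%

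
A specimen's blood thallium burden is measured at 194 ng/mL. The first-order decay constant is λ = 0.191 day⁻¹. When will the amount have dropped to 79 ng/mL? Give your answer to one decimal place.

t½ = ln 2 / λ = 0.69315 / 0.191 ≈ 3.629 days.
Fraction remaining = 79/194 ≈ 0.40722.
n = log₂(194/79) = ln(2.4557)/ln 2 ≈ 1.2961 half-lives.
t = n × t½ = 1.2961 × 3.629 ≈ 4.7037 days.

4.7 days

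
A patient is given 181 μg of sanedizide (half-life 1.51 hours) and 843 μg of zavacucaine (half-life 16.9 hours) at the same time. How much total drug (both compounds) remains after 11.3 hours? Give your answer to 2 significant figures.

530 μg

sanedizide: 181 × (1/2)^(11.3/1.51) = 181 × (1/2)^7.4834 ≈ 1.0114 μg.
zavacucaine: 843 × (1/2)^(11.3/16.9) = 843 × (1/2)^0.66864 ≈ 530.33 μg.
Total = 1.0114 + 530.33 ≈ 531.34 μg.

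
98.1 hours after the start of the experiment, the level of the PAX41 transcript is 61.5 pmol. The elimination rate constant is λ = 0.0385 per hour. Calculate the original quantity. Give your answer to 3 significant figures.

t½ = ln 2 / λ = 0.69315 / 0.0385 ≈ 18.004 hours.
Number of half-lives elapsed: n = 98.1/18.004 ≈ 5.4488.
A₀ = A × 2^n = 61.5 × 2^5.4488 = 61.5 × 43.678 ≈ 2686.2 pmol.

2690 pmol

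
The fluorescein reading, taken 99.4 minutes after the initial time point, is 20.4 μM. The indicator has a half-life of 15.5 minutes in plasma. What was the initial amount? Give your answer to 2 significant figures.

1700 μM

Number of half-lives elapsed: n = 99.4/15.5 ≈ 6.4129.
A₀ = A × 2^n = 20.4 × 2^6.4129 = 20.4 × 85.207 ≈ 1738.2 μM.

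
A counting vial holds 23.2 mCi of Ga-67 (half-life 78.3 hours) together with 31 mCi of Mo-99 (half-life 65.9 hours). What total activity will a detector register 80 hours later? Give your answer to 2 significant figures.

25 mCi

Ga-67: 23.2 × (1/2)^(80/78.3) = 23.2 × (1/2)^1.0217 ≈ 11.427 mCi.
Mo-99: 31 × (1/2)^(80/65.9) = 31 × (1/2)^1.214 ≈ 13.364 mCi.
Total = 11.427 + 13.364 ≈ 24.79 mCi.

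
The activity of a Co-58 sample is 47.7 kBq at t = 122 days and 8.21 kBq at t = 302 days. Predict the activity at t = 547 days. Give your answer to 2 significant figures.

Over Δt = 302 − 122 = 180 days, the level fell by a factor of 47.7/8.21 ≈ 5.81.
n = log₂(5.81) ≈ 2.5385 half-lives, so t½ = 180/2.5385 ≈ 70.907 days.
From t = 302 to t = 547: 8.21 × (1/2)^((547−302)/70.907) ≈ 0.74854 kBq.

0.75 kBq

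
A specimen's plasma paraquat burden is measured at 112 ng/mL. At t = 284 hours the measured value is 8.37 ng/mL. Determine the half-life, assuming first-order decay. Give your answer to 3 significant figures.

A/A₀ = 8.37/112 ≈ 0.074732.
n = log₂(13.381) ≈ 3.7421 half-lives elapsed in 284 hours.
t½ = 284/3.7421 ≈ 75.893 hours.

75.9 hours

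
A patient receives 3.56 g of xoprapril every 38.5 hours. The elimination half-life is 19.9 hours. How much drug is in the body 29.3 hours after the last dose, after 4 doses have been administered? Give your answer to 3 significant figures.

1.73 g

The 4 doses were given 144.8, 106.3, 67.8, 29.3 hours ago.
Total = 3.56·(1/2)^(144.8/19.9) + 3.56·(1/2)^(106.3/19.9) + 3.56·(1/2)^(67.8/19.9) + 3.56·(1/2)^(29.3/19.9)
      = 0.022964 + 0.087788 + 0.33561 + 1.283 ≈ 1.7294 g.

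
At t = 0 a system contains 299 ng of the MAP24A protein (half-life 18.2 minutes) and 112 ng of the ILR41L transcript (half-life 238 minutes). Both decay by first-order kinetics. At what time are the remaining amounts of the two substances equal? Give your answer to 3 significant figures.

27.9 minutes

Set 299·(1/2)^(t/18.2) = 112·(1/2)^(t/238).
Taking log₂: log₂(299/112) = t·(1/18.2 − 1/238).
log₂(2.6696) = 1.4166; 1/18.2 − 1/238 = 0.050743.
t = 1.4166 / 0.050743 ≈ 27.918 minutes.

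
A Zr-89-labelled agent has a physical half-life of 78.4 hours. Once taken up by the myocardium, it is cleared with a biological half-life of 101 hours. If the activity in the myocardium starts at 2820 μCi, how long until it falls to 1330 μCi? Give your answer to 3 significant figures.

1/t_eff = 1/t_phys + 1/t_biol = 1/78.4 + 1/101 = 0.022656 per hour.
t_eff = 78.4 × 101 / (78.4 + 101) ≈ 44.138 hours.
n = log₂(2820/1330) ≈ 1.0843; t = 1.0843 × 44.138 ≈ 47.858 hours.

47.9 hours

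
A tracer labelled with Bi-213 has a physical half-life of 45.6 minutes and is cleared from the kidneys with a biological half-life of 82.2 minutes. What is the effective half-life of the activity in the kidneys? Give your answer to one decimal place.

29.3 minutes

1/t_eff = 1/t_phys + 1/t_biol = 1/45.6 + 1/82.2 = 0.034095 per minute.
t_eff = 45.6 × 82.2 / (45.6 + 82.2) ≈ 29.33 minutes.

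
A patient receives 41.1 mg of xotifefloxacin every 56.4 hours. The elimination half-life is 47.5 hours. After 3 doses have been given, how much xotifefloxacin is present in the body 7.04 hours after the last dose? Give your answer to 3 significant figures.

60.5 mg

The 3 doses were given 119.84, 63.44, 7.04 hours ago.
Total = 41.1·(1/2)^(119.84/47.5) + 41.1·(1/2)^(63.44/47.5) + 41.1·(1/2)^(7.04/47.5)
      = 7.1509 + 16.285 + 37.087 ≈ 60.523 mg.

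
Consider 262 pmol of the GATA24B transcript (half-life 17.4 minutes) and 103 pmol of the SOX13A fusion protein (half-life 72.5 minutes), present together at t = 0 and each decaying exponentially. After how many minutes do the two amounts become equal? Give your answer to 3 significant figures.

Set 262·(1/2)^(t/17.4) = 103·(1/2)^(t/72.5).
Taking log₂: log₂(262/103) = t·(1/17.4 − 1/72.5).
log₂(2.5437) = 1.3469; 1/17.4 − 1/72.5 = 0.043678.
t = 1.3469 / 0.043678 ≈ 30.837 minutes.

30.8 minutes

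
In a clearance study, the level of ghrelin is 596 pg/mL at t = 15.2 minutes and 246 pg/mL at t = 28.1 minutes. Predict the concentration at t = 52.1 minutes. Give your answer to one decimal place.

Over Δt = 28.1 − 15.2 = 12.9 minutes, the level fell by a factor of 596/246 ≈ 2.4228.
n = log₂(2.4228) ≈ 1.2767 half-lives, so t½ = 12.9/1.2767 ≈ 10.105 minutes.
From t = 28.1 to t = 52.1: 246 × (1/2)^((52.1−28.1)/10.105) ≈ 47.417 pg/mL.

47.4 pg/mL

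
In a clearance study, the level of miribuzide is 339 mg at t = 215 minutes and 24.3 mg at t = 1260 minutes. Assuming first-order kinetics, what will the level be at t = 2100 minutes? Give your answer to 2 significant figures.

Over Δt = 1260 − 215 = 1045 minutes, the level fell by a factor of 339/24.3 ≈ 13.951.
n = log₂(13.951) ≈ 3.8023 half-lives, so t½ = 1045/3.8023 ≈ 274.84 minutes.
From t = 1260 to t = 2100: 24.3 × (1/2)^((2100−1260)/274.84) ≈ 2.9211 mg.

2.9 mg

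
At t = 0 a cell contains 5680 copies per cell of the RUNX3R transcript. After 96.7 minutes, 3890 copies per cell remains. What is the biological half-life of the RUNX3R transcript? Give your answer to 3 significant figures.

A/A₀ = 3890/5680 ≈ 0.68486.
n = log₂(1.4602) ≈ 0.54612 half-lives elapsed in 96.7 minutes.
t½ = 96.7/0.54612 ≈ 177.07 minutes.

177 minutes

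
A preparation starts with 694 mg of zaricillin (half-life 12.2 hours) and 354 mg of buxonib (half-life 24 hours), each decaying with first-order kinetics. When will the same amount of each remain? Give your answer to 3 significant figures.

24.1 hours

Set 694·(1/2)^(t/12.2) = 354·(1/2)^(t/24).
Taking log₂: log₂(694/354) = t·(1/12.2 − 1/24).
log₂(1.9605) = 0.97119; 1/12.2 − 1/24 = 0.040301.
t = 0.97119 / 0.040301 ≈ 24.099 hours.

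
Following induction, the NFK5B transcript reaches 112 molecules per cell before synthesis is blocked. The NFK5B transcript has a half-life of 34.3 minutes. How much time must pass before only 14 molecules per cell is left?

14/112 = 1/8, so 3 half-lives have elapsed.
t = 3 × 34.3 = 102.9 minutes.

102.9 minutes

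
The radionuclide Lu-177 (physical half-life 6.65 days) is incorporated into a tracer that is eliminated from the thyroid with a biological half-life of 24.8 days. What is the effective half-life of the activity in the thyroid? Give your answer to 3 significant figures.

1/t_eff = 1/t_phys + 1/t_biol = 1/6.65 + 1/24.8 = 0.1907 per day.
t_eff = 6.65 × 24.8 / (6.65 + 24.8) ≈ 5.2439 days.

5.24 days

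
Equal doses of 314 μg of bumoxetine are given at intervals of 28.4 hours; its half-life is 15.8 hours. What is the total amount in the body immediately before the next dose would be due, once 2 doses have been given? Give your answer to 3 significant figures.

116 μg

The 2 doses were given 56.8, 28.4 hours ago.
Total = 314·(1/2)^(56.8/15.8) + 314·(1/2)^(28.4/15.8)
      = 25.986 + 90.331 ≈ 116.32 μg.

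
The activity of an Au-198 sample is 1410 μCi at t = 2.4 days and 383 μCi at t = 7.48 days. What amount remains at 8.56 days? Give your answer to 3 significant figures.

Over Δt = 7.48 − 2.4 = 5.08 days, the level fell by a factor of 1410/383 ≈ 3.6815.
n = log₂(3.6815) ≈ 1.8803 half-lives, so t½ = 5.08/1.8803 ≈ 2.7017 days.
From t = 7.48 to t = 8.56: 383 × (1/2)^((8.56−7.48)/2.7017) ≈ 290.31 μCi.

290 μCi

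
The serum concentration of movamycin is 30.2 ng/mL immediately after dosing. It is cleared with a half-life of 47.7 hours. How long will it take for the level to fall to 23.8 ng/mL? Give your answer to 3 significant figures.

16.4 hours

Fraction remaining = 23.8/30.2 ≈ 0.78808.
n = log₂(30.2/23.8) = ln(1.2689)/ln 2 ≈ 0.34359 half-lives.
t = n × t½ = 0.34359 × 47.7 ≈ 16.389 hours.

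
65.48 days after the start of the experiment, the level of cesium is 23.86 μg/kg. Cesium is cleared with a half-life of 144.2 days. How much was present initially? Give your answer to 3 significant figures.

32.7 μg/kg

Number of half-lives elapsed: n = 65.48/144.2 ≈ 0.45409.
A₀ = A × 2^n = 23.86 × 2^0.45409 = 23.86 × 1.3699 ≈ 32.686 μg/kg.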